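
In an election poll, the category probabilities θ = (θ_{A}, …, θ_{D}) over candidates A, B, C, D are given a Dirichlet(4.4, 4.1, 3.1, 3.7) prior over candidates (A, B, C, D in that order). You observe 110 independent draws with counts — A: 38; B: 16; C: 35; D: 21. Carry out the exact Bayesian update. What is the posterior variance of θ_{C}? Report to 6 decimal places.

The Dirichlet prior is conjugate to the Multinomial likelihood: each posterior αⱼ = prior αⱼ + observed count nⱼ.
Posterior concentration: (42.4, 20.1, 38.1, 24.7), total = 125.3.
Var[θ_j] = α_j(Σα−α_j)/((Σα)²(Σα+1)) = 38.1·87.2/(125.3²·126.3) = 0.001675.

0.001675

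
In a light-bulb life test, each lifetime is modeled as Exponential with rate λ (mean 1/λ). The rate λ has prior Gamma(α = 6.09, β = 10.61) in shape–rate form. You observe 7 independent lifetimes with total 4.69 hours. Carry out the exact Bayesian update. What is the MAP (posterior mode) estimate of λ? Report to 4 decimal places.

With a Gamma(shape α, rate β) prior on the exponential rate λ, the posterior after n observations with total T = Σxᵢ is Gamma(α+n, β+T).
Posterior: Gamma(6.09+7, 10.61+4.69) = Gamma(13.09, 15.30).
Mode = (α−1)/β = 0.7902.

0.7902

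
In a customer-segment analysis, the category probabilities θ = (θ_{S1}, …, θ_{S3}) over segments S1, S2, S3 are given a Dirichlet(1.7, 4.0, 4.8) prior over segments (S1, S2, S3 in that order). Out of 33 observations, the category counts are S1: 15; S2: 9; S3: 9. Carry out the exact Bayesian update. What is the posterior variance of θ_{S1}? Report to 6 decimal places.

The Dirichlet prior is conjugate to the Multinomial likelihood: each posterior αⱼ = prior αⱼ + observed count nⱼ.
Posterior concentration: (16.7, 13.0, 13.8), total = 43.5.
Var[θ_j] = α_j(Σα−α_j)/((Σα)²(Σα+1)) = 16.7·26.8/(43.5²·44.5) = 0.005315.

0.005315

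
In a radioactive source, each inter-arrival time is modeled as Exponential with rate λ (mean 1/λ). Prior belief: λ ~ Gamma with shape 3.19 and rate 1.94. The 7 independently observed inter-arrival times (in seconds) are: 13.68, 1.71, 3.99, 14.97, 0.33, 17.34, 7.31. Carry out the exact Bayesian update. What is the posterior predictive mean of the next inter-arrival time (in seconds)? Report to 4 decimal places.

With a Gamma(shape α, rate β) prior on the exponential rate λ, the posterior after n observations with total T = Σxᵢ is Gamma(α+n, β+T).
Sum of observations T = 59.33 seconds; n = 7.
Posterior: Gamma(3.19+7, 1.94+59.33) = Gamma(10.19, 61.27).
The predictive distribution for the next observation is Lomax; its mean is β/(α−1) = 61.27/9.19 = 6.6670.

6.6670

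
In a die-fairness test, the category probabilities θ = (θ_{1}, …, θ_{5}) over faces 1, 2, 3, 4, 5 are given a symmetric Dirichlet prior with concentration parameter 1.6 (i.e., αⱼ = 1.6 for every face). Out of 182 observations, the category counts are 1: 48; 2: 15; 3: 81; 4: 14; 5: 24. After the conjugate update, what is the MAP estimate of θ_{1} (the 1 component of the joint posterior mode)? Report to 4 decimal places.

0.2627

The Dirichlet prior is conjugate to the Multinomial likelihood: each posterior αⱼ = prior αⱼ + observed count nⱼ.
Posterior concentration: (49.6, 16.6, 82.6, 15.6, 25.6), total = 190.0.
Joint mode component: (α_{1}−1)/(Σα−K) = 48.6/185.0 = 0.2627.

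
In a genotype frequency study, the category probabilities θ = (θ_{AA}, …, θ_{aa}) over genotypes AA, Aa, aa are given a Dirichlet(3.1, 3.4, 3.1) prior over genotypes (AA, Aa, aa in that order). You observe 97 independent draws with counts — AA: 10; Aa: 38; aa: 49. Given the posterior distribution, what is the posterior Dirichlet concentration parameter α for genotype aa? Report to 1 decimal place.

52.1

The Dirichlet prior is conjugate to the Multinomial likelihood: each posterior αⱼ = prior αⱼ + observed count nⱼ.
Posterior concentration: (13.1, 41.4, 52.1), total = 106.6.
α_{aa} = 3.1 + 49 = 52.1.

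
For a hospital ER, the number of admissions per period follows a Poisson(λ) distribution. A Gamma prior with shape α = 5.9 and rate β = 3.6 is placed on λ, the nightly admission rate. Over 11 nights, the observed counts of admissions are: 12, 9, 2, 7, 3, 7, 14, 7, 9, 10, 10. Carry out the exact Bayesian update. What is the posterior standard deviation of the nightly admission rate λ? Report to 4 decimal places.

With a Gamma(shape α, rate β) prior, the Poisson likelihood is conjugate: the posterior is Gamma(α + ΣXᵢ, β + n).
Sum of counts S = 90 over n = 11 nights.
Posterior: Gamma(α+S, β+n) = Gamma(5.9+90, 3.6+11) = Gamma(95.9, 14.6).
SD = √α/β = √95.9/14.6 = 0.6707.

0.6707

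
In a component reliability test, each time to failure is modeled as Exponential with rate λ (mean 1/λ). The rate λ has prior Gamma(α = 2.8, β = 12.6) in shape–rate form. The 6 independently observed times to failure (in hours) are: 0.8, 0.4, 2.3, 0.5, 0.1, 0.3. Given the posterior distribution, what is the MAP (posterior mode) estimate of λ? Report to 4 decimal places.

0.4588

With a Gamma(shape α, rate β) prior on the exponential rate λ, the posterior after n observations with total T = Σxᵢ is Gamma(α+n, β+T).
Sum of observations T = 4.4 hours; n = 6.
Posterior: Gamma(2.8+6, 12.6+4.4) = Gamma(8.8, 17.0).
Mode = (α−1)/β = 0.4588.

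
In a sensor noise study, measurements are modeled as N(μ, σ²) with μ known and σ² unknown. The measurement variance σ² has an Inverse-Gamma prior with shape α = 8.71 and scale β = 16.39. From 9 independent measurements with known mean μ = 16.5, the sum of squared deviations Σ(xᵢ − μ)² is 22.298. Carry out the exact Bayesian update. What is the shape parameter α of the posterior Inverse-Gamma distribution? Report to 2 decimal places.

With known mean μ and an Inverse-Gamma(α, β) prior on σ², the Normal likelihood is conjugate: posterior is Inv-Gamma(α + n/2, β + Σ(xᵢ−μ)²/2).
Posterior: Inv-Gamma(8.71 + 9/2, 16.39 + 22.298/2) = Inv-Gamma(13.21, 27.5390).
Posterior α = 13.21.

13.21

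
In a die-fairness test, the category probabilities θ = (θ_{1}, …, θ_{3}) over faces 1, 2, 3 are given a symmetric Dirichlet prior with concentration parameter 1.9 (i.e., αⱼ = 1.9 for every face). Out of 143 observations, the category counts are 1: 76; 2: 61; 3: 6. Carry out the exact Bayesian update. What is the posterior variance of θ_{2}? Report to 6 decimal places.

0.001630

The Dirichlet prior is conjugate to the Multinomial likelihood: each posterior αⱼ = prior αⱼ + observed count nⱼ.
Posterior concentration: (77.9, 62.9, 7.9), total = 148.7.
Var[θ_j] = α_j(Σα−α_j)/((Σα)²(Σα+1)) = 62.9·85.8/(148.7²·149.7) = 0.001630.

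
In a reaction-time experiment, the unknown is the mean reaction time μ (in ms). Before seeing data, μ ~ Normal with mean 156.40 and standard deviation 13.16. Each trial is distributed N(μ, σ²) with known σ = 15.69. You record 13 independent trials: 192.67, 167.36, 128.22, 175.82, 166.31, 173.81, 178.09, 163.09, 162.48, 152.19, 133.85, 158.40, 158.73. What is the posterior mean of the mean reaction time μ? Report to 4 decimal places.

For Normal data with known variance σ², a Normal(μ₀, σ₀²) prior on μ is conjugate. Posterior precision = 1/σ₀² + n/σ²; posterior mean is the precision-weighted average of μ₀ and x̄.
Σxᵢ = 192.67 + 167.36 + 128.22 + 175.82 + 166.31 + 173.81 + 178.09 + 163.09 + 162.48 + 152.19 + 133.85 + 158.40 + 158.73 = 2111.02, so n·x̄ = 2111.02.
σ₀² = 13.16² = 173.1856, σ² = 15.69² = 246.1761; σ² + n·σ₀² = 246.1761 + 13·173.1856 = 2497.5889.
Posterior mean = (μ₀/σ₀² + n·x̄/σ²)/(1/σ₀² + n/σ²) = (σ²·μ₀ + σ₀²·n·x̄)/(σ² + n·σ₀²) = (246.1761·156.40 + 173.1856·2111.02)/2497.5889 = 404100.207352/2497.5889 = 161.7961.

161.7961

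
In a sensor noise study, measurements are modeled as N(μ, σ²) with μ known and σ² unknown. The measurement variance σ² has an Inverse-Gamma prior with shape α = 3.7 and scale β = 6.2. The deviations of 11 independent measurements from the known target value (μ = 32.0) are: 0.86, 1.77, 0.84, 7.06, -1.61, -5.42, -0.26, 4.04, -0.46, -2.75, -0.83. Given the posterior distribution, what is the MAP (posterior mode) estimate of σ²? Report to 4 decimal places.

6.0609

With known mean μ and an Inverse-Gamma(α, β) prior on σ², the Normal likelihood is conjugate: posterior is Inv-Gamma(α + n/2, β + Σ(xᵢ−μ)²/2).
Σ(xᵢ−μ)² = (0.86)² + (1.77)² + (0.84)² + (7.06)² + (-1.61)² + (-5.42)² + (-0.26)² + (4.04)² + (-0.46)² + (-2.75)² + (-0.83)² = 111.2424.
Posterior: Inv-Gamma(3.7 + 11/2, 6.2 + 111.2424/2) = Inv-Gamma(9.20, 61.82120).
Mode = β/(α+1) = 61.82120/10.20 = 6.0609.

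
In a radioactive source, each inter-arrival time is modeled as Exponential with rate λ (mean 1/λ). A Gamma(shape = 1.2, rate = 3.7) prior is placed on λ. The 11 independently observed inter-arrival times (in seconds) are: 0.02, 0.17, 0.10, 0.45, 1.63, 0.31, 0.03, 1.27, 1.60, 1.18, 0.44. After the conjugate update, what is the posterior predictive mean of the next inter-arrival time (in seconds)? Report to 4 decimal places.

0.9732

With a Gamma(shape α, rate β) prior on the exponential rate λ, the posterior after n observations with total T = Σxᵢ is Gamma(α+n, β+T).
Sum of observations T = 7.20 seconds; n = 11.
Posterior: Gamma(1.2+11, 3.7+7.20) = Gamma(12.2, 10.90).
The predictive distribution for the next observation is Lomax; its mean is β/(α−1) = 10.90/11.2 = 0.9732.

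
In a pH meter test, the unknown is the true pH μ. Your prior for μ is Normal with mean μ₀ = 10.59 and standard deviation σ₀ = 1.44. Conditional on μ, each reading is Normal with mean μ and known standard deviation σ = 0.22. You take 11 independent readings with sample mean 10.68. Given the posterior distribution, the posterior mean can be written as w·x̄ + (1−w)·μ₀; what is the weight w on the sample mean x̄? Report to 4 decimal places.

For Normal data with known variance σ², a Normal(μ₀, σ₀²) prior on μ is conjugate. Posterior precision = 1/σ₀² + n/σ²; posterior mean is the precision-weighted average of μ₀ and x̄.
σ₀² = 1.44² = 2.0736, σ² = 0.22² = 0.0484. Prior precision 1/σ₀² = 1/2.0736; data precision n/σ² = 11/0.0484.
w = (n/σ²)/(1/σ₀² + n/σ²) = n·σ₀²/(σ² + n·σ₀²) = 11·2.0736/(0.0484 + 11·2.0736) = 22.8096/22.858 = 0.9979.

0.9979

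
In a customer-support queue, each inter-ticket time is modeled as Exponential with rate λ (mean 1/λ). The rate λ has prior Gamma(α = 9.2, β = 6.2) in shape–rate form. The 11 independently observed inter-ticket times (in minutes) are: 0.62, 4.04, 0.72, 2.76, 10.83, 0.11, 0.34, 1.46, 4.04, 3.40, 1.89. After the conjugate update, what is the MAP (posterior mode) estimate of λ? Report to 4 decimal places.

With a Gamma(shape α, rate β) prior on the exponential rate λ, the posterior after n observations with total T = Σxᵢ is Gamma(α+n, β+T).
Sum of observations T = 30.21 minutes; n = 11.
Posterior: Gamma(9.2+11, 6.2+30.21) = Gamma(20.2, 36.41).
Mode = (α−1)/β = 0.5273.

0.5273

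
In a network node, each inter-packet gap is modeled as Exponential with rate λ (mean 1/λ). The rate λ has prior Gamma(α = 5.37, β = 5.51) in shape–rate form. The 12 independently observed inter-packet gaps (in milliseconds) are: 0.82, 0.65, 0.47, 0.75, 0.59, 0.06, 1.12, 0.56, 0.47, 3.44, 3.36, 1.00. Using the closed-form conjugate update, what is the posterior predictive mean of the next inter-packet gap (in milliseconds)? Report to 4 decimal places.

With a Gamma(shape α, rate β) prior on the exponential rate λ, the posterior after n observations with total T = Σxᵢ is Gamma(α+n, β+T).
Sum of observations T = 13.29 milliseconds; n = 12.
Posterior: Gamma(5.37+12, 5.51+13.29) = Gamma(17.37, 18.80).
The predictive distribution for the next observation is Lomax; its mean is β/(α−1) = 18.80/16.37 = 1.1484.

1.1484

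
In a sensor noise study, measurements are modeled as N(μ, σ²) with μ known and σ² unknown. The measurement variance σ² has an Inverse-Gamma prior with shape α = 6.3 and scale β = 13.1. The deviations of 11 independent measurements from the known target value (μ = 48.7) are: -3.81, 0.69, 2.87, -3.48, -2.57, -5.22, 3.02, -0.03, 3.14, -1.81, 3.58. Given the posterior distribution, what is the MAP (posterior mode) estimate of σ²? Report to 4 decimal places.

With known mean μ and an Inverse-Gamma(α, β) prior on σ², the Normal likelihood is conjugate: posterior is Inv-Gamma(α + n/2, β + Σ(xᵢ−μ)²/2).
Σ(xᵢ−μ)² = (-3.81)² + (0.69)² + (2.87)² + (-3.48)² + (-2.57)² + (-5.22)² + (3.02)² + (-0.03)² + (3.14)² + (-1.81)² + (3.58)² = 104.2662.
Posterior: Inv-Gamma(6.3 + 11/2, 13.1 + 104.2662/2) = Inv-Gamma(11.80, 65.23310).
Mode = β/(α+1) = 65.23310/12.80 = 5.0963.

5.0963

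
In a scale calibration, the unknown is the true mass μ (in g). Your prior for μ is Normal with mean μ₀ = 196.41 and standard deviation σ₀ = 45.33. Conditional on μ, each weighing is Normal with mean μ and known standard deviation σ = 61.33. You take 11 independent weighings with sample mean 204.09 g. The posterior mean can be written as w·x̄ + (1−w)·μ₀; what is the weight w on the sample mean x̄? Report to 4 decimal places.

0.8573

For Normal data with known variance σ², a Normal(μ₀, σ₀²) prior on μ is conjugate. Posterior precision = 1/σ₀² + n/σ²; posterior mean is the precision-weighted average of μ₀ and x̄.
σ₀² = 45.33² = 2054.8089, σ² = 61.33² = 3761.3689. Prior precision 1/σ₀² = 1/2054.8089; data precision n/σ² = 11/3761.3689.
w = (n/σ²)/(1/σ₀² + n/σ²) = n·σ₀²/(σ² + n·σ₀²) = 11·2054.8089/(3761.3689 + 11·2054.8089) = 22602.8979/26364.2668 = 0.8573.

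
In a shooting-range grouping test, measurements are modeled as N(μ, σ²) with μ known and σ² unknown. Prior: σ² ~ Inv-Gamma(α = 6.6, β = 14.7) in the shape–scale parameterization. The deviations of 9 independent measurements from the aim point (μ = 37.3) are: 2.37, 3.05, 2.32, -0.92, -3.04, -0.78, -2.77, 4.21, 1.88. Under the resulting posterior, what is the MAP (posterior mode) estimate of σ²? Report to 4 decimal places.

3.6913

With known mean μ and an Inverse-Gamma(α, β) prior on σ², the Normal likelihood is conjugate: posterior is Inv-Gamma(α + n/2, β + Σ(xᵢ−μ)²/2).
Σ(xᵢ−μ)² = (2.37)² + (3.05)² + (2.32)² + (-0.92)² + (-3.04)² + (-0.78)² + (-2.77)² + (4.21)² + (1.88)² = 59.9296.
Posterior: Inv-Gamma(6.6 + 9/2, 14.7 + 59.9296/2) = Inv-Gamma(11.10, 44.66480).
Mode = β/(α+1) = 44.66480/12.10 = 3.6913.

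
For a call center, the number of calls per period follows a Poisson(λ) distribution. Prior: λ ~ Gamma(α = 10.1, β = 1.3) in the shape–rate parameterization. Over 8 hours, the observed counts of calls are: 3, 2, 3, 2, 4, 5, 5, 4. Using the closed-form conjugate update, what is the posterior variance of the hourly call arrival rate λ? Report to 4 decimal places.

With a Gamma(shape α, rate β) prior, the Poisson likelihood is conjugate: the posterior is Gamma(α + ΣXᵢ, β + n).
Sum of counts S = 28 over n = 8 hours.
Posterior: Gamma(α+S, β+n) = Gamma(10.1+28, 1.3+8) = Gamma(38.1, 9.3).
Var = α/β² = 38.1/9.3² = 0.4405.

0.4405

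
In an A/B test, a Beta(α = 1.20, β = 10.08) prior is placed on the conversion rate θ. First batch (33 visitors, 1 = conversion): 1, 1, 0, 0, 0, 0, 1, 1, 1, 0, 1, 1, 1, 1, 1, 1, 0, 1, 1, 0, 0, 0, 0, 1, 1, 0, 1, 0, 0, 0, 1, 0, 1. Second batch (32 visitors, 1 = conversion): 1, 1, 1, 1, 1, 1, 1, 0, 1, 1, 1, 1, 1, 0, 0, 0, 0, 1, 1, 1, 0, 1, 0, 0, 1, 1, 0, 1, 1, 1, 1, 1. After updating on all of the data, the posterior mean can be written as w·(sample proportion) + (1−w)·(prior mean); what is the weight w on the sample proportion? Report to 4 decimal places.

The Beta prior is conjugate to a Binomial/Bernoulli likelihood; the update adds successes to α and failures to β.
Total number of visitors: n = 33 + 32 = 65.
Posterior mean = (α₀+k)/(α₀+β₀+n) = [n/(α₀+β₀+n)]·(k/n) + [(α₀+β₀)/(α₀+β₀+n)]·α₀/(α₀+β₀), so only n and the prior enter the weight.
The weight on the data is w = n/(α₀+β₀+n) = 65/(1.20+10.08+65) = 65/76.28 = 0.8521.

0.8521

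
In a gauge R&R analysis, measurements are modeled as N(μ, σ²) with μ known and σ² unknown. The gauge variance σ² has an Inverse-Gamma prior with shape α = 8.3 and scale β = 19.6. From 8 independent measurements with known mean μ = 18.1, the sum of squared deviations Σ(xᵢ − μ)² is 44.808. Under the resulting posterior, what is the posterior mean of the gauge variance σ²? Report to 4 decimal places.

With known mean μ and an Inverse-Gamma(α, β) prior on σ², the Normal likelihood is conjugate: posterior is Inv-Gamma(α + n/2, β + Σ(xᵢ−μ)²/2).
Posterior: Inv-Gamma(8.3 + 8/2, 19.6 + 44.808/2) = Inv-Gamma(12.30, 42.0040).
E[σ²|data] = β/(α−1) = 42.0040/11.30 = 3.7172.

3.7172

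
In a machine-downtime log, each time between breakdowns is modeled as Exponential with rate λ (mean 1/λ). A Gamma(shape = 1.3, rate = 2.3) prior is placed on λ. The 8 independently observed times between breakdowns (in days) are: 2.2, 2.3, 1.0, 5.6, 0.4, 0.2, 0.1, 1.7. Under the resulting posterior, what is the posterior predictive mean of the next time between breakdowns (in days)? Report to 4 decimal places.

1.9036

With a Gamma(shape α, rate β) prior on the exponential rate λ, the posterior after n observations with total T = Σxᵢ is Gamma(α+n, β+T).
Sum of observations T = 13.5 days; n = 8.
Posterior: Gamma(1.3+8, 2.3+13.5) = Gamma(9.3, 15.8).
The predictive distribution for the next observation is Lomax; its mean is β/(α−1) = 15.8/8.3 = 1.9036.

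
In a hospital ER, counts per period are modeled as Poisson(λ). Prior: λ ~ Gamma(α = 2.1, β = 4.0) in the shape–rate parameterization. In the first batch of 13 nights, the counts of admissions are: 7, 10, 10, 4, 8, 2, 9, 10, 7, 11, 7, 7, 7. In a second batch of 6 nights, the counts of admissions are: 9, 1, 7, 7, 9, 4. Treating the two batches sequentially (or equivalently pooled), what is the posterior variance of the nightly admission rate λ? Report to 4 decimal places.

With a Gamma(shape α, rate β) prior, the Poisson likelihood is conjugate: the posterior is Gamma(α + ΣXᵢ, β + n).
Batch 1: sum of counts S = 99 over n = 13 nights.
After batch 1: Gamma(α+S, β+n) = Gamma(2.1+99, 4.0+13) = Gamma(101.1, 17.0).
Batch 2: sum of counts S = 37 over n = 6 nights.
After batch 2: Gamma(α+S, β+n) = Gamma(101.1+37, 17.0+6) = Gamma(138.1, 23.0).
Var = α/β² = 138.1/23.0² = 0.2611.

0.2611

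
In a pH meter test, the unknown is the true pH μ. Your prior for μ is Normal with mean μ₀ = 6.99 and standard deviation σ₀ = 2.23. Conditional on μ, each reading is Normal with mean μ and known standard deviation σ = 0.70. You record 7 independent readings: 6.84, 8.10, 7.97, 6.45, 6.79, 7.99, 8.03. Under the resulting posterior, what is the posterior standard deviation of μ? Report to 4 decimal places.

For Normal data with known variance σ², a Normal(μ₀, σ₀²) prior on μ is conjugate. Posterior precision = 1/σ₀² + n/σ²; posterior mean is the precision-weighted average of μ₀ and x̄.
σ₀² = 2.23² = 4.9729, σ² = 0.70² = 0.49; σ² + n·σ₀² = 0.49 + 7·4.9729 = 35.3003.
Posterior precision = 1/σ₀² + n/σ² = 1/4.9729 + 7/0.49 = (σ² + n·σ₀²)/(σ₀²σ²) = 35.3003/(4.9729·0.49); posterior variance σₙ² = σ₀²σ²/(σ² + n·σ₀²) = 4.9729·0.49/35.3003 = 0.069028.
Posterior SD = √σₙ² = √(4.9729·0.49/35.3003) = 0.2627.

0.2627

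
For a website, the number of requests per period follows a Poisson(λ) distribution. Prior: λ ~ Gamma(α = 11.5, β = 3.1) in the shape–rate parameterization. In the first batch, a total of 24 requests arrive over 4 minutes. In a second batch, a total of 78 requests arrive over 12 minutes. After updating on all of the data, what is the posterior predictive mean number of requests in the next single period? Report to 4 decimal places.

With a Gamma(shape α, rate β) prior, the Poisson likelihood is conjugate: the posterior is Gamma(α + ΣXᵢ, β + n).
After batch 1: Gamma(α+S, β+n) = Gamma(11.5+24, 3.1+4) = Gamma(35.5, 7.1).
After batch 2: Gamma(α+S, β+n) = Gamma(35.5+78, 7.1+12) = Gamma(113.5, 19.1).
The predictive distribution for one future period is NegBinom with mean α/β = 5.9424.

5.9424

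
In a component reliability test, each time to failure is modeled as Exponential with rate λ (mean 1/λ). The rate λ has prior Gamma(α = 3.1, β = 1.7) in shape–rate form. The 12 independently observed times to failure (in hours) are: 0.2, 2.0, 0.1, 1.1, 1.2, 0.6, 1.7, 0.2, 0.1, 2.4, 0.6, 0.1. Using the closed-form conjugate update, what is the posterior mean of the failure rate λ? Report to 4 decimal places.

1.2583

With a Gamma(shape α, rate β) prior on the exponential rate λ, the posterior after n observations with total T = Σxᵢ is Gamma(α+n, β+T).
Sum of observations T = 10.3 hours; n = 12.
Posterior: Gamma(3.1+12, 1.7+10.3) = Gamma(15.1, 12.0).
Posterior mean of λ = α/β = 15.1/12.0 = 1.2583.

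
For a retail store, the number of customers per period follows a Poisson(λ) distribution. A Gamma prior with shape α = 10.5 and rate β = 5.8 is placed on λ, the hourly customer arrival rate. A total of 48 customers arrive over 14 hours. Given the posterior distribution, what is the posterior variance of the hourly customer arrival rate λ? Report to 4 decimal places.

0.1492

With a Gamma(shape α, rate β) prior, the Poisson likelihood is conjugate: the posterior is Gamma(α + ΣXᵢ, β + n).
Posterior: Gamma(α+S, β+n) = Gamma(10.5+48, 5.8+14) = Gamma(58.5, 19.8).
Var = α/β² = 58.5/19.8² = 0.1492.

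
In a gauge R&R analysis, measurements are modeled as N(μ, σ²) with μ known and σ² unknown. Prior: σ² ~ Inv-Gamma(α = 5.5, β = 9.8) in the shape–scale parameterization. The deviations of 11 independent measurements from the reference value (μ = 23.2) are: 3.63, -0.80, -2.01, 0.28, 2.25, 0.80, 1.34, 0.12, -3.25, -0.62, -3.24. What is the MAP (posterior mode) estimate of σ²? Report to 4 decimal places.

With known mean μ and an Inverse-Gamma(α, β) prior on σ², the Normal likelihood is conjugate: posterior is Inv-Gamma(α + n/2, β + Σ(xᵢ−μ)²/2).
Σ(xᵢ−μ)² = (3.63)² + (-0.80)² + (-2.01)² + (0.28)² + (2.25)² + (0.80)² + (1.34)² + (0.12)² + (-3.25)² + (-0.62)² + (-3.24)² = 46.8924.
Posterior: Inv-Gamma(5.5 + 11/2, 9.8 + 46.8924/2) = Inv-Gamma(11.00, 33.24620).
Mode = β/(α+1) = 33.24620/12.00 = 2.7705.

2.7705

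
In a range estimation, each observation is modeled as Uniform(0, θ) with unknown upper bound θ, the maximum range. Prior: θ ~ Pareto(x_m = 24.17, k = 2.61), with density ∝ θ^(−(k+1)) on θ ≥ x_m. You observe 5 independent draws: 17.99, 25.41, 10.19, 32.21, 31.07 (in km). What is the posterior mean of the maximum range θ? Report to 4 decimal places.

37.0829

A Pareto(scale x_m, shape k) prior on the upper bound θ of Uniform(0, θ) is conjugate: posterior is Pareto(max(x_m, max xᵢ), k + n).
Sample maximum = 32.21; prior scale x_m = 24.17 → posterior scale = max = 32.21.
Posterior shape = 2.61 + 5 = 7.61.
E[θ|data] = k·x_m/(k−1) = 7.61·32.21/6.61 = 37.0829.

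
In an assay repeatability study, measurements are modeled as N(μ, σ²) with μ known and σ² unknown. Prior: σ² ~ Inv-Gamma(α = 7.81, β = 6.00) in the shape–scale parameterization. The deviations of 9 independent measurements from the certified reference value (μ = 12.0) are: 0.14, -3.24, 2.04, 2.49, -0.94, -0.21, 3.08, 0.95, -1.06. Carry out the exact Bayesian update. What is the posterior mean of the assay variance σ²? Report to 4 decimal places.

With known mean μ and an Inverse-Gamma(α, β) prior on σ², the Normal likelihood is conjugate: posterior is Inv-Gamma(α + n/2, β + Σ(xᵢ−μ)²/2).
Σ(xᵢ−μ)² = (0.14)² + (-3.24)² + (2.04)² + (2.49)² + (-0.94)² + (-0.21)² + (3.08)² + (0.95)² + (-1.06)² = 33.3191.
Posterior: Inv-Gamma(7.81 + 9/2, 6.00 + 33.3191/2) = Inv-Gamma(12.31, 22.65955).
E[σ²|data] = β/(α−1) = 22.65955/11.31 = 2.0035.

2.0035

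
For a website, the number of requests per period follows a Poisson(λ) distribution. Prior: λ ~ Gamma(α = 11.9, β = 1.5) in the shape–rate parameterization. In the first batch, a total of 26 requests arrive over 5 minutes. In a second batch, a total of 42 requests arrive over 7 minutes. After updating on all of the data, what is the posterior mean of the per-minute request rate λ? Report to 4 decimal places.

5.9185

With a Gamma(shape α, rate β) prior, the Poisson likelihood is conjugate: the posterior is Gamma(α + ΣXᵢ, β + n).
After batch 1: Gamma(α+S, β+n) = Gamma(11.9+26, 1.5+5) = Gamma(37.9, 6.5).
After batch 2: Gamma(α+S, β+n) = Gamma(37.9+42, 6.5+7) = Gamma(79.9, 13.5).
Posterior mean = α/β = 79.9/13.5 = 5.9185.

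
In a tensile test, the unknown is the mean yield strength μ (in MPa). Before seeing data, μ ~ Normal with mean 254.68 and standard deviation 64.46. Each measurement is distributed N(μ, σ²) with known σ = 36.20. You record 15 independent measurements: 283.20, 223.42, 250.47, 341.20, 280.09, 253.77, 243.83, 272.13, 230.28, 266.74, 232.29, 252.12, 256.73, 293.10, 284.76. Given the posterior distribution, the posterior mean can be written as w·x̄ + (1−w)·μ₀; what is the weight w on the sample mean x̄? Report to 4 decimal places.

0.9794

For Normal data with known variance σ², a Normal(μ₀, σ₀²) prior on μ is conjugate. Posterior precision = 1/σ₀² + n/σ²; posterior mean is the precision-weighted average of μ₀ and x̄.
σ₀² = 64.46² = 4155.0916, σ² = 36.20² = 1310.44. Prior precision 1/σ₀² = 1/4155.0916; data precision n/σ² = 15/1310.44.
w = (n/σ²)/(1/σ₀² + n/σ²) = n·σ₀²/(σ² + n·σ₀²) = 15·4155.0916/(1310.44 + 15·4155.0916) = 62326.374/63636.814 = 0.9794.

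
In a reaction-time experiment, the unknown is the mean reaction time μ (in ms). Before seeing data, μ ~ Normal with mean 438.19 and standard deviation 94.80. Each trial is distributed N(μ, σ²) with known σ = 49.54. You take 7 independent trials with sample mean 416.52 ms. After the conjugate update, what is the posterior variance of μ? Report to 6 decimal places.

For Normal data with known variance σ², a Normal(μ₀, σ₀²) prior on μ is conjugate. Posterior precision = 1/σ₀² + n/σ²; posterior mean is the precision-weighted average of μ₀ and x̄.
σ₀² = 94.80² = 8987.04, σ² = 49.54² = 2454.2116; σ² + n·σ₀² = 2454.2116 + 7·8987.04 = 65363.4916.
Posterior precision = 1/σ₀² + n/σ² = 1/8987.04 + 7/2454.2116 = (σ² + n·σ₀²)/(σ₀²σ²) = 65363.4916/(8987.04·2454.2116); posterior variance σₙ² = σ₀²σ²/(σ² + n·σ₀²) = 8987.04·2454.2116/65363.4916 = 337.437571.

337.437571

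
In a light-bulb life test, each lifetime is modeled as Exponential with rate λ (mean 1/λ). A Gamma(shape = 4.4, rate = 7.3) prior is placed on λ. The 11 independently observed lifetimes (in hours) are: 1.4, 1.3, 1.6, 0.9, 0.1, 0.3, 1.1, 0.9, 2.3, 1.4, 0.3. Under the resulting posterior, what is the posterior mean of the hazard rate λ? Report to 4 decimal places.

0.8148

With a Gamma(shape α, rate β) prior on the exponential rate λ, the posterior after n observations with total T = Σxᵢ is Gamma(α+n, β+T).
Sum of observations T = 11.6 hours; n = 11.
Posterior: Gamma(4.4+11, 7.3+11.6) = Gamma(15.4, 18.9).
Posterior mean of λ = α/β = 15.4/18.9 = 0.8148.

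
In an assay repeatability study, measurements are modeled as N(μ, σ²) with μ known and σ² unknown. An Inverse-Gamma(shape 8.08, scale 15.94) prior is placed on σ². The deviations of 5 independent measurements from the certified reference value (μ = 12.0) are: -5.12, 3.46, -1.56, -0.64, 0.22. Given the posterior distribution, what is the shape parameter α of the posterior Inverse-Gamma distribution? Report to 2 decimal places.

10.58

With known mean μ and an Inverse-Gamma(α, β) prior on σ², the Normal likelihood is conjugate: posterior is Inv-Gamma(α + n/2, β + Σ(xᵢ−μ)²/2).
Σ(xᵢ−μ)² = (-5.12)² + (3.46)² + (-1.56)² + (-0.64)² + (0.22)² = 41.0776.
Posterior: Inv-Gamma(8.08 + 5/2, 15.94 + 41.0776/2) = Inv-Gamma(10.58, 36.47880).
Posterior α = 10.58.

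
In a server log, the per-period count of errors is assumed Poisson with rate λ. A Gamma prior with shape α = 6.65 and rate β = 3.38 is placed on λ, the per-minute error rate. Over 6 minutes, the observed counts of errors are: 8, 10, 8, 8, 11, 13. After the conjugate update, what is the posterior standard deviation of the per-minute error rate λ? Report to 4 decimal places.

With a Gamma(shape α, rate β) prior, the Poisson likelihood is conjugate: the posterior is Gamma(α + ΣXᵢ, β + n).
Sum of counts S = 58 over n = 6 minutes.
Posterior: Gamma(α+S, β+n) = Gamma(6.65+58, 3.38+6) = Gamma(64.65, 9.38).
SD = √α/β = √64.65/9.38 = 0.8572.

0.8572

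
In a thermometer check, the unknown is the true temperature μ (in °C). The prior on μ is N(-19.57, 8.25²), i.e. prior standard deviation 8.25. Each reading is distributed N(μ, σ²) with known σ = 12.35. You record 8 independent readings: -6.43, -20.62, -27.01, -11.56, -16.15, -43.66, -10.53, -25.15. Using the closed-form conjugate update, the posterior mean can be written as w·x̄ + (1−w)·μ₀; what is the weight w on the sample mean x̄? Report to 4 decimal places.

0.7812

For Normal data with known variance σ², a Normal(μ₀, σ₀²) prior on μ is conjugate. Posterior precision = 1/σ₀² + n/σ²; posterior mean is the precision-weighted average of μ₀ and x̄.
σ₀² = 8.25² = 68.0625, σ² = 12.35² = 152.5225. Prior precision 1/σ₀² = 1/68.0625; data precision n/σ² = 8/152.5225.
w = (n/σ²)/(1/σ₀² + n/σ²) = n·σ₀²/(σ² + n·σ₀²) = 8·68.0625/(152.5225 + 8·68.0625) = 544.5/697.0225 = 0.7812.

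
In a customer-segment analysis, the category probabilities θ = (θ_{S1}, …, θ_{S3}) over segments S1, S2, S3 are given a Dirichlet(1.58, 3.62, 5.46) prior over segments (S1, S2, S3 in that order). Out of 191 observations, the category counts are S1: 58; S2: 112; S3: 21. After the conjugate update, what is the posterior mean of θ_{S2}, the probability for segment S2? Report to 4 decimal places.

The Dirichlet prior is conjugate to the Multinomial likelihood: each posterior αⱼ = prior αⱼ + observed count nⱼ.
Posterior concentration: (59.58, 115.62, 26.46), total = 201.66.
E[θ_{S2}|data] = α_{S2}/Σα = 115.62/201.66 = 0.5733.

0.5733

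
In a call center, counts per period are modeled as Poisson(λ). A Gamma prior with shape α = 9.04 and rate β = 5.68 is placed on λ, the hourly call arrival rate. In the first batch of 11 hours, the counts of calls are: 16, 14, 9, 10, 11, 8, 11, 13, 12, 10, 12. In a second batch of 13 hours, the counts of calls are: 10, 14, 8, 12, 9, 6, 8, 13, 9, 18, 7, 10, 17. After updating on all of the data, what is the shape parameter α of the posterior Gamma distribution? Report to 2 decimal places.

With a Gamma(shape α, rate β) prior, the Poisson likelihood is conjugate: the posterior is Gamma(α + ΣXᵢ, β + n).
Batch 1: sum of counts S = 126 over n = 11 hours.
After batch 1: Gamma(α+S, β+n) = Gamma(9.04+126, 5.68+11) = Gamma(135.04, 16.68).
Batch 2: sum of counts S = 141 over n = 13 hours.
After batch 2: Gamma(α+S, β+n) = Gamma(135.04+141, 16.68+13) = Gamma(276.04, 29.68).
Posterior α = 276.04.

276.04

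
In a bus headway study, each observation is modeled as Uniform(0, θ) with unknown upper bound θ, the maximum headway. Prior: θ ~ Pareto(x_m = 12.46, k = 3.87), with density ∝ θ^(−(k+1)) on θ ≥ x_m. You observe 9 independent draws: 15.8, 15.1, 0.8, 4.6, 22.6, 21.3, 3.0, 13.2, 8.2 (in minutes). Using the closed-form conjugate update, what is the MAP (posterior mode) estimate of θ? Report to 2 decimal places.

A Pareto(scale x_m, shape k) prior on the upper bound θ of Uniform(0, θ) is conjugate: posterior is Pareto(max(x_m, max xᵢ), k + n).
Sample maximum = 22.6; prior scale x_m = 12.46 → posterior scale = max = 22.60.
Posterior shape = 3.87 + 9 = 12.87.
The Pareto density is decreasing on [x_m, ∞), so the mode is x_m = 22.60.

22.60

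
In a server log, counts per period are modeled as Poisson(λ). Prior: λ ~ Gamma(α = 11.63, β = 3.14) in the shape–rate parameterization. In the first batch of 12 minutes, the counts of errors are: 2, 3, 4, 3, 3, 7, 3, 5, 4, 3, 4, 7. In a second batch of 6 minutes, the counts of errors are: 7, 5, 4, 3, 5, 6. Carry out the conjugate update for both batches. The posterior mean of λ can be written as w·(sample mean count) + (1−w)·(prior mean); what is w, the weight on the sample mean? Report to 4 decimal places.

With a Gamma(shape α, rate β) prior, the Poisson likelihood is conjugate: the posterior is Gamma(α + ΣXᵢ, β + n).
Total number of minutes: n = 12 + 6 = 18.
Posterior mean = (α₀+S)/(β₀+n) = [n/(β₀+n)]·(S/n) + [β₀/(β₀+n)]·(α₀/β₀), so only n and β₀ enter the weight.
Weight on data w = n/(β₀+n) = 18/(3.14+18) = 18/21.14 = 0.8515.

0.8515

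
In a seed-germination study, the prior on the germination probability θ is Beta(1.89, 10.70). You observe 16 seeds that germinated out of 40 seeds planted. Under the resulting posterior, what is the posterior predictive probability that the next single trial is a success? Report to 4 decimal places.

0.3402

The Beta prior is conjugate to a Binomial/Bernoulli likelihood; the update adds successes to α and failures to β.
Posterior: Beta(α+k, β+n−k) = Beta(1.89+16, 10.70+24) = Beta(17.89, 34.70).
For a single future Bernoulli trial, P(success | data) = α/(α+β) = 0.3402.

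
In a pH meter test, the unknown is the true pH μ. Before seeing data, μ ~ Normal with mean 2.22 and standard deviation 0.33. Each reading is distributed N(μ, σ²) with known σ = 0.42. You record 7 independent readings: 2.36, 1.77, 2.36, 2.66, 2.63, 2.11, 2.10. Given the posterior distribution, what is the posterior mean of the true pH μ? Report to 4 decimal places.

For Normal data with known variance σ², a Normal(μ₀, σ₀²) prior on μ is conjugate. Posterior precision = 1/σ₀² + n/σ²; posterior mean is the precision-weighted average of μ₀ and x̄.
Σxᵢ = 2.36 + 1.77 + 2.36 + 2.66 + 2.63 + 2.11 + 2.10 = 15.99, so n·x̄ = 15.99.
σ₀² = 0.33² = 0.1089, σ² = 0.42² = 0.1764; σ² + n·σ₀² = 0.1764 + 7·0.1089 = 0.9387.
Posterior mean = (μ₀/σ₀² + n·x̄/σ²)/(1/σ₀² + n/σ²) = (σ²·μ₀ + σ₀²·n·x̄)/(σ² + n·σ₀²) = (0.1764·2.22 + 0.1089·15.99)/0.9387 = 2.132919/0.9387 = 2.2722.

2.2722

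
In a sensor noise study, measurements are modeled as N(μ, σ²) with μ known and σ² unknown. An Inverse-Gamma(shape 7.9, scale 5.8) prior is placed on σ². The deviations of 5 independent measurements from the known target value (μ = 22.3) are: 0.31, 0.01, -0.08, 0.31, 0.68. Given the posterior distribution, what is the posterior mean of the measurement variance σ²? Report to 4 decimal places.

With known mean μ and an Inverse-Gamma(α, β) prior on σ², the Normal likelihood is conjugate: posterior is Inv-Gamma(α + n/2, β + Σ(xᵢ−μ)²/2).
Σ(xᵢ−μ)² = (0.31)² + (0.01)² + (-0.08)² + (0.31)² + (0.68)² = 0.6611.
Posterior: Inv-Gamma(7.9 + 5/2, 5.8 + 0.6611/2) = Inv-Gamma(10.40, 6.13055).
E[σ²|data] = β/(α−1) = 6.13055/9.40 = 0.6522.

0.6522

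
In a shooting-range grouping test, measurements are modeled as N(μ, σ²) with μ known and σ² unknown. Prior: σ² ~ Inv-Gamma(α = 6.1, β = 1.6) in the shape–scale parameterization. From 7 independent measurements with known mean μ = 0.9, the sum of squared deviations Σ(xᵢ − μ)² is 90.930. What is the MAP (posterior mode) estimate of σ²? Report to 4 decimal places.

With known mean μ and an Inverse-Gamma(α, β) prior on σ², the Normal likelihood is conjugate: posterior is Inv-Gamma(α + n/2, β + Σ(xᵢ−μ)²/2).
Posterior: Inv-Gamma(6.1 + 7/2, 1.6 + 90.930/2) = Inv-Gamma(9.60, 47.0650).
Mode = β/(α+1) = 47.0650/10.60 = 4.4401.

4.4401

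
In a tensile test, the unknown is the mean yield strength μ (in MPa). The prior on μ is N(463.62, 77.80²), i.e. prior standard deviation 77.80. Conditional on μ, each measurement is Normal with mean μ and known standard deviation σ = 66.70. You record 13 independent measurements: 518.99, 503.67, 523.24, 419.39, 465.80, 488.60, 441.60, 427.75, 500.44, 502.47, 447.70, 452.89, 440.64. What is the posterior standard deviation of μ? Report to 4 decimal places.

17.9975

For Normal data with known variance σ², a Normal(μ₀, σ₀²) prior on μ is conjugate. Posterior precision = 1/σ₀² + n/σ²; posterior mean is the precision-weighted average of μ₀ and x̄.
σ₀² = 77.80² = 6052.84, σ² = 66.70² = 4448.89; σ² + n·σ₀² = 4448.89 + 13·6052.84 = 83135.81.
Posterior precision = 1/σ₀² + n/σ² = 1/6052.84 + 13/4448.89 = (σ² + n·σ₀²)/(σ₀²σ²) = 83135.81/(6052.84·4448.89); posterior variance σₙ² = σ₀²σ²/(σ² + n·σ₀²) = 6052.84·4448.89/83135.81 = 323.908787.
Posterior SD = √σₙ² = √(6052.84·4448.89/83135.81) = 17.9975.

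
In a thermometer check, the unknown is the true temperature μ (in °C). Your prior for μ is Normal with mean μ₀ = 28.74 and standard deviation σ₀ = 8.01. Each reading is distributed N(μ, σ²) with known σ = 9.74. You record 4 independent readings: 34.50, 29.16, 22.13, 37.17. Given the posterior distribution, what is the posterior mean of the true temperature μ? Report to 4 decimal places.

30.2002

For Normal data with known variance σ², a Normal(μ₀, σ₀²) prior on μ is conjugate. Posterior precision = 1/σ₀² + n/σ²; posterior mean is the precision-weighted average of μ₀ and x̄.
Σxᵢ = 34.50 + 29.16 + 22.13 + 37.17 = 122.96, so n·x̄ = 122.96.
σ₀² = 8.01² = 64.1601, σ² = 9.74² = 94.8676; σ² + n·σ₀² = 94.8676 + 4·64.1601 = 351.508.
Posterior mean = (μ₀/σ₀² + n·x̄/σ²)/(1/σ₀² + n/σ²) = (σ²·μ₀ + σ₀²·n·x̄)/(σ² + n·σ₀²) = (94.8676·28.74 + 64.1601·122.96)/351.508 = 10615.62072/351.508 = 30.2002.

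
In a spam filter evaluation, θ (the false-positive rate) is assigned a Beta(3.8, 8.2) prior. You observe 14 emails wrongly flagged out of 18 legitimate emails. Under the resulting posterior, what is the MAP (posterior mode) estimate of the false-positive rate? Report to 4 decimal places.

The Beta prior is conjugate to a Binomial/Bernoulli likelihood; the update adds successes to α and failures to β.
Posterior: Beta(α+k, β+n−k) = Beta(3.8+14, 8.2+4) = Beta(17.8, 12.2).
Mode of Beta(a,b) for a,b>1 is (a−1)/(a+b−2) = 16.8/28.0 = 0.6000.

0.6000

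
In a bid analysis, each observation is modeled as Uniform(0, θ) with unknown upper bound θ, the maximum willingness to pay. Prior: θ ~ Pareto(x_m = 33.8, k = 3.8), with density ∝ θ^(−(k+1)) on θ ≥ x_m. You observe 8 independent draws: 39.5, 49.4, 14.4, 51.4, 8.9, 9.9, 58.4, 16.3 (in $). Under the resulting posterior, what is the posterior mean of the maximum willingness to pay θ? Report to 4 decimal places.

A Pareto(scale x_m, shape k) prior on the upper bound θ of Uniform(0, θ) is conjugate: posterior is Pareto(max(x_m, max xᵢ), k + n).
Sample maximum = 58.4; prior scale x_m = 33.8 → posterior scale = max = 58.4.
Posterior shape = 3.8 + 8 = 11.8.
E[θ|data] = k·x_m/(k−1) = 11.8·58.4/10.8 = 63.8074.

63.8074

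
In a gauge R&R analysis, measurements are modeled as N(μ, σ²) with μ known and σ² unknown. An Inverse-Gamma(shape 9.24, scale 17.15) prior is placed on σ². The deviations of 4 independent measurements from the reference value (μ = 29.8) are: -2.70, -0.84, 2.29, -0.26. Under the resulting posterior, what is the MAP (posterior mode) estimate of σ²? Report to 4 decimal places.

With known mean μ and an Inverse-Gamma(α, β) prior on σ², the Normal likelihood is conjugate: posterior is Inv-Gamma(α + n/2, β + Σ(xᵢ−μ)²/2).
Σ(xᵢ−μ)² = (-2.70)² + (-0.84)² + (2.29)² + (-0.26)² = 13.3073.
Posterior: Inv-Gamma(9.24 + 4/2, 17.15 + 13.3073/2) = Inv-Gamma(11.24, 23.80365).
Mode = β/(α+1) = 23.80365/12.24 = 1.9447.

1.9447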